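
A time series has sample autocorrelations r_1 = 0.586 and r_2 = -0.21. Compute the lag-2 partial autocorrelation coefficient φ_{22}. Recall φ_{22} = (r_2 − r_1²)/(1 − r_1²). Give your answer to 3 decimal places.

φ_{22} = (r_2 − r_1²) / (1 − r_1²)
r_1² = (0.586)² = 0.343396
Numerator = -0.21 − 0.3434 = -0.5534; denominator = 1 − 0.3434 = 0.6566
φ_{22} = -0.5534 / 0.6566 = -0.843

-0.843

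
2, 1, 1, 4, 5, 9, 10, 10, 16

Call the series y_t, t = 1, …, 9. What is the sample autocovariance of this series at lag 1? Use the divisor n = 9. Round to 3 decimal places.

13.632

Mean ȳ = (2 + 1 + 1 + 4 + 5 + 9 + 10 + 10 + 16)/9 = 6.4444
Σ_{t=1}^{8}(y_t−ȳ)(y_{t+1}−ȳ) = 122.6914
γ_1 = 122.6914 / 9 = 13.632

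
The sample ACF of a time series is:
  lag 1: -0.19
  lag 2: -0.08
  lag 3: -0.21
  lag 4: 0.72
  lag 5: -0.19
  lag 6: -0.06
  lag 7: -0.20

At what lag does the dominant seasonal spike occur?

4

The largest autocorrelation is r_4 = 0.72; the remaining lags stay at or below -0.06.
The dominant spike at lag 4 indicates a seasonal period of 4.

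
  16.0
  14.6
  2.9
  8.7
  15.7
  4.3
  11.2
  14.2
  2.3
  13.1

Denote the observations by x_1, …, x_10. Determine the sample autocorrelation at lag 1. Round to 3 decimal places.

Mean x̄ = (16.0 + 14.6 + 2.9 + 8.7 + 15.7 + 4.3 + 11.2 + 14.2 + 2.3 + 13.1)/10 = 10.3000
Numerator Σ_{t=1}^{9}(x_t−x̄)(x_{t+1}−x̄) = -92.0000
Denominator Σ(x_t−x̄)² = 261.3200
r_1 = -92.0000 / 261.3200 = -0.352

-0.352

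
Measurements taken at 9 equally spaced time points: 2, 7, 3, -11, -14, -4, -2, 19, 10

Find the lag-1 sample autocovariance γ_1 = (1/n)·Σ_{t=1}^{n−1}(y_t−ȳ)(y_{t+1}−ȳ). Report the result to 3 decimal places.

Mean ȳ = (2 + 7 + 3 − 11 − 14 − 4 − 2 + 19 + 10)/9 = 1.1111
Σ_{t=1}^{8}(y_t−ȳ)(y_{t+1}−ȳ) = 372.9877
γ_1 = 372.9877 / 9 = 41.443

41.443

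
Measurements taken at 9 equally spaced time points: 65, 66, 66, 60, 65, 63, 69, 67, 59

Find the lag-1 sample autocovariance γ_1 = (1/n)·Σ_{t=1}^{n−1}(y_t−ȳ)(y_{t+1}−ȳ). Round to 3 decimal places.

Mean ȳ = (65 + 66 + 66 + 60 + 65 + 63 + 69 + 67 + 59)/9 = 64.4444
Σ_{t=1}^{8}(y_t−ȳ)(y_{t+1}−ȳ) = -15.7531
γ_1 = -15.7531 / 9 = -1.750

-1.750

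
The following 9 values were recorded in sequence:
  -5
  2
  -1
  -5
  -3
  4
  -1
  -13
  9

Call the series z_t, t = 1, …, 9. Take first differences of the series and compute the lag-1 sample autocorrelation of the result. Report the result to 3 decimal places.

First differences Δz: 7, -3, -4, 2, 7, -5, -12, 22
Mean of differences = 1.7500
Numerator Σ(Δz_t−Δz̄)(Δz_{t+1}−Δz̄) = -218.8125
Denominator Σ(Δz_t−Δz̄)² = 755.5000
r_1(Δz) = -218.8125 / 755.5000 = -0.290

-0.290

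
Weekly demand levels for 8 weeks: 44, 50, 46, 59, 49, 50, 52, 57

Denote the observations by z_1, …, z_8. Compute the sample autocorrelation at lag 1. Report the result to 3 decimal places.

Mean z̄ = (44 + 50 + 46 + 59 + 49 + 50 + 52 + 57)/8 = 50.8750
Deviations from mean: -6.8750, -0.8750, -4.8750, 8.1250, -1.8750, -0.8750, 1.1250, 6.1250
Σ(z_t−z̄)(z_{t+1}−z̄) = (6.0156) + (4.2656) + (-39.6094) + (-15.2344) + (1.6406) + (-0.9844) + (6.8906) = -37.0156
Denominator Σ(z_t−z̄)² = 180.8750
r_1 = -37.0156 / 180.8750 = -0.205

-0.205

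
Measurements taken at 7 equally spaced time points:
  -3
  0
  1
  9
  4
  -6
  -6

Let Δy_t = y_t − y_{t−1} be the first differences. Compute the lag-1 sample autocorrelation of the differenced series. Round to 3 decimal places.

First differences Δy: 3, 1, 8, -5, -10, 0
Mean of differences = -0.5000
Numerator Σ(Δy_t−Δȳ)(Δy_{t+1}−Δȳ) = 17.7500
Denominator Σ(Δy_t−Δȳ)² = 197.5000
r_1(Δy) = 17.7500 / 197.5000 = 0.090

0.090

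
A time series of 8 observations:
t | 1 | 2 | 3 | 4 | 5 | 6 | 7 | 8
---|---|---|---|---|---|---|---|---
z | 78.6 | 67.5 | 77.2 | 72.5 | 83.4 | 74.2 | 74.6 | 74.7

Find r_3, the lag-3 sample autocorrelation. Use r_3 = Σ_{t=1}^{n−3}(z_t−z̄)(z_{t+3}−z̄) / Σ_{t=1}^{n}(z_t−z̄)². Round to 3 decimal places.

-0.515

Mean z̄ = (78.6 + 67.5 + 77.2 + 72.5 + 83.4 + 74.2 + 74.6 + 74.7)/8 = 75.3375
Deviations from mean: 3.2625, -7.8375, 1.8625, -2.8375, 8.0625, -1.1375, -0.7375, -0.6375
Σ(z_t−z̄)(z_{t+3}−z̄) = (-9.2573) + (-63.1898) + (-2.1186) + (2.0927) + (-5.1398) = -77.6130
Denominator Σ(z_t−z̄)² = 150.8388
r_3 = -77.6130 / 150.8388 = -0.515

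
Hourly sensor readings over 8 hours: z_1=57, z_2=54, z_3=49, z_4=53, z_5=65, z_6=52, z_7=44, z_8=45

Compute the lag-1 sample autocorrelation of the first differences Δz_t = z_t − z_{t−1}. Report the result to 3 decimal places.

-0.091

First differences Δz: -3, -5, 4, 12, -13, -8, 1
Mean of differences = -1.7143
Numerator Σ(Δz_t−Δz̄)(Δz_{t+1}−Δz̄) = -37.0816
Denominator Σ(Δz_t−Δz̄)² = 407.4286
r_1(Δz) = -37.0816 / 407.4286 = -0.091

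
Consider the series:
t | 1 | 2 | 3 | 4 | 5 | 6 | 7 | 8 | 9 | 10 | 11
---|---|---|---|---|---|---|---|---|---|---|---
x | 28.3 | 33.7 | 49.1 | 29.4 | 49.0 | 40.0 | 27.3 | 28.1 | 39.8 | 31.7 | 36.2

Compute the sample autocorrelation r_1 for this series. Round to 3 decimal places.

Mean x̄ = (28.3 + 33.7 + 49.1 + 29.4 + 49.0 + 40.0 + 27.3 + 28.1 + 39.8 + 31.7 + 36.2)/11 = 35.6909
Numerator Σ_{t=1}^{10}(x_t−x̄)(x_{t+1}−x̄) = -144.7983
Denominator Σ(x_t−x̄)² = 634.7691
r_1 = -144.7983 / 634.7691 = -0.228

-0.228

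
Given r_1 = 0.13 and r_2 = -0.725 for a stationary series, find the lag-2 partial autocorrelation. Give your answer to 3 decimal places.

φ_{22} = (r_2 − r_1²) / (1 − r_1²)
r_1² = (0.13)² = 0.0169
Numerator = -0.725 − 0.0169 = -0.7419; denominator = 1 − 0.0169 = 0.9831
φ_{22} = -0.7419 / 0.9831 = -0.755

-0.755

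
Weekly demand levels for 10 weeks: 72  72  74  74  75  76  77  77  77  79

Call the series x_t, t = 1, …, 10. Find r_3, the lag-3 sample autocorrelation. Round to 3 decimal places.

0.190

Mean x̄ = (72 + 72 + 74 + 74 + 75 + 76 + 77 + 77 + 77 + 79)/10 = 75.3000
Σ(x_t−x̄)(x_{t+3}−x̄) = (4.2900) + (0.9900) + (-0.9100) + (-2.2100) + (-0.5100) + (1.1900) + (6.2900) = 9.1300
Denominator Σ(x_t−x̄)² = 48.1000
r_3 = 9.1300 / 48.1000 = 0.190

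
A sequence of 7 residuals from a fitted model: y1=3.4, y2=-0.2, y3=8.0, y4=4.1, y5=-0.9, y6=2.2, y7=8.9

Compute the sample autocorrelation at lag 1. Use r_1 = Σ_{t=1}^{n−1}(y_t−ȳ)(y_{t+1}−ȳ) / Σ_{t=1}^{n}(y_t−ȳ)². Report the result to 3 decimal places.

Mean ȳ = (3.4 − 0.2 + 8.0 + 4.1 − 0.9 + 2.2 + 8.9)/7 = 3.6429
Deviations from mean: -0.2429, -3.8429, 4.3571, 0.4571, -4.5429, -1.4429, 5.2571
Σ(y_t−ȳ)(y_{t+1}−ȳ) = (0.9333) + (-16.7439) + (1.9918) + (-2.0767) + (6.5547) + (-7.5853) = -16.9261
Denominator Σ(y_t−ȳ)² = 84.3771
r_1 = -16.9261 / 84.3771 = -0.201

-0.201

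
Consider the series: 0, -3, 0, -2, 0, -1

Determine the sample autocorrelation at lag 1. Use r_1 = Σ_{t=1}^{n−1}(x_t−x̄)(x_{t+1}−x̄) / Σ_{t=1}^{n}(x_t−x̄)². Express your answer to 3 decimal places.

Mean x̄ = (0 − 3 + 0 − 2 + 0 − 1)/6 = -1.0000
Deviations from mean: 1.0000, -2.0000, 1.0000, -1.0000, 1.0000, 0.0000
Numerator Σ_{t=1}^{5}(x_t−x̄)(x_{t+1}−x̄) = -6.0000
Denominator Σ(x_t−x̄)² = 8.0000
r_1 = -6.0000 / 8.0000 = -0.750

-0.750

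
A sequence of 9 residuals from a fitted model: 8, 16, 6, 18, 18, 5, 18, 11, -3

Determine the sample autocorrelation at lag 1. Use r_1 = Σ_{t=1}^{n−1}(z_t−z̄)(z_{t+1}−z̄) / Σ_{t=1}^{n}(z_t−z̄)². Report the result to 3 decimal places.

-0.244

Mean z̄ = (8 + 16 + 6 + 18 + 18 + 5 + 18 + 11 − 3)/9 = 10.7778
Numerator Σ_{t=1}^{8}(z_t−z̄)(z_{t+1}−z̄) = -106.7160
Denominator Σ(z_t−z̄)² = 437.5556
r_1 = -106.7160 / 437.5556 = -0.244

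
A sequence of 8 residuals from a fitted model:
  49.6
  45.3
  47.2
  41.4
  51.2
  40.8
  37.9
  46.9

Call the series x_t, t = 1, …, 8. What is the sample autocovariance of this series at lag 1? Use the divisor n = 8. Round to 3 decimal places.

-4.710

Mean x̄ = (49.6 + 45.3 + 47.2 + 41.4 + 51.2 + 40.8 + 37.9 + 46.9)/8 = 45.0375
Σ_{t=1}^{7}(x_t−x̄)(x_{t+1}−x̄) = -37.6789
γ_1 = -37.6789 / 8 = -4.710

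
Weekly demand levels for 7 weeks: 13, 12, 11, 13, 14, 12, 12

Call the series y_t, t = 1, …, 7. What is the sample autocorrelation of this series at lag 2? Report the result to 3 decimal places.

Mean ȳ = (13 + 12 + 11 + 13 + 14 + 12 + 12)/7 = 12.4286
Σ(y_t−ȳ)(y_{t+2}−ȳ) = (-0.8163) + (-0.2449) + (-2.2449) + (-0.2449) + (-0.6735) = -4.2245
Denominator Σ(y_t−ȳ)² = 5.7143
r_2 = -4.2245 / 5.7143 = -0.739

-0.739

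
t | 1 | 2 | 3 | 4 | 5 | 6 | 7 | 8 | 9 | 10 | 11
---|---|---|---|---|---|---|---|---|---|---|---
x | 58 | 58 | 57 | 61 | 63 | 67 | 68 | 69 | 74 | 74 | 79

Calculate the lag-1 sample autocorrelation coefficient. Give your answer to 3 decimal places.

Mean x̄ = (58 + 58 + 57 + 61 + 63 + 67 + 68 + 69 + 74 + 74 + 79)/11 = 66.1818
Numerator Σ_{t=1}^{10}(x_t−x̄)(x_{t+1}−x̄) = 393.5124
Denominator Σ(x_t−x̄)² = 553.6364
r_1 = 393.5124 / 553.6364 = 0.711

0.711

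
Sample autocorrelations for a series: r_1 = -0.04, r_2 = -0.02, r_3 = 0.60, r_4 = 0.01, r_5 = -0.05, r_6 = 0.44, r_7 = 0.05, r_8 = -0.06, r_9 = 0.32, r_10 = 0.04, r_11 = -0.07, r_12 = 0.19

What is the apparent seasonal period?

3

The largest autocorrelation is r_3 = 0.60, with weaker echoes at lags 6 (0.44), 9 (0.32) and 12 (0.19); the remaining lags stay at or below 0.05.
The dominant spike at lag 3 indicates a seasonal period of 3.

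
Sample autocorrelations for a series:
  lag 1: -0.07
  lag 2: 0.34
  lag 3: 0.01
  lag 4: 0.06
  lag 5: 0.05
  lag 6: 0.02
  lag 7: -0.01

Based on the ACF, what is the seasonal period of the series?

2

The largest autocorrelation is r_2 = 0.34; the remaining lags stay at or below 0.06.
The dominant spike at lag 2 indicates a seasonal period of 2.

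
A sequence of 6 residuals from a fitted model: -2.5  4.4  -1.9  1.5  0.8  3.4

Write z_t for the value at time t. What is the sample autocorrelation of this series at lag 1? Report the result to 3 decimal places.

Mean z̄ = (-2.5 + 4.4 − 1.9 + 1.5 + 0.8 + 3.4)/6 = 0.9500
Deviations from mean: -3.4500, 3.4500, -2.8500, 0.5500, -0.1500, 2.4500
Numerator Σ_{t=1}^{5}(z_t−z̄)(z_{t+1}−z̄) = -23.7525
Denominator Σ(z_t−z̄)² = 38.2550
r_1 = -23.7525 / 38.2550 = -0.621

-0.621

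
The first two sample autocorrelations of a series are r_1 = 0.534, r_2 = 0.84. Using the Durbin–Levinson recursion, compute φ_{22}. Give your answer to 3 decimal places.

0.776

φ_{22} = (r_2 − r_1²) / (1 − r_1²)
r_1² = (0.534)² = 0.285156
Numerator = 0.84 − 0.2852 = 0.5548; denominator = 1 − 0.2852 = 0.7148
φ_{22} = 0.5548 / 0.7148 = 0.776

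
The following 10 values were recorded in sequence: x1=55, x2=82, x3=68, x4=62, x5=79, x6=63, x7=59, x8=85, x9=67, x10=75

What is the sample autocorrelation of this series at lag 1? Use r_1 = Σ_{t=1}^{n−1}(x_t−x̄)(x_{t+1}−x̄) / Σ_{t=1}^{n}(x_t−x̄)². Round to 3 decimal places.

-0.496

Mean x̄ = (55 + 82 + 68 + 62 + 79 + 63 + 59 + 85 + 67 + 75)/10 = 69.5000
Numerator Σ_{t=1}^{9}(x_t−x̄)(x_{t+1}−x̄) = -468.7500
Denominator Σ(x_t−x̄)² = 944.5000
r_1 = -468.7500 / 944.5000 = -0.496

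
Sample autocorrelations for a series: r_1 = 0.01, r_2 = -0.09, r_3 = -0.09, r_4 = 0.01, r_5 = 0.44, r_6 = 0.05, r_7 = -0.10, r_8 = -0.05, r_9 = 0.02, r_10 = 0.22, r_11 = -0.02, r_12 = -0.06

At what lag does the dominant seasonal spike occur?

The largest autocorrelation is r_5 = 0.44, with a weaker echo at lag 10 (0.22); the remaining lags stay at or below 0.05.
The dominant spike at lag 5 indicates a seasonal period of 5.

5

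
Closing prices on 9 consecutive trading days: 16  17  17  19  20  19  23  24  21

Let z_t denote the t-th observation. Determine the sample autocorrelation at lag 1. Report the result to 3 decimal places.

Mean z̄ = (16 + 17 + 17 + 19 + 20 + 19 + 23 + 24 + 21)/9 = 19.5556
Numerator Σ_{t=1}^{8}(z_t−z̄)(z_{t+1}−z̄) = 36.3580
Denominator Σ(z_t−z̄)² = 60.2222
r_1 = 36.3580 / 60.2222 = 0.604

0.604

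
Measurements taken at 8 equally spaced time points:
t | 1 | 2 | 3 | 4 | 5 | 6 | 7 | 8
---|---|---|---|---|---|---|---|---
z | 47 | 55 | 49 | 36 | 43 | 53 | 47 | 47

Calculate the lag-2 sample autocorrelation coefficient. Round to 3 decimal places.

-0.669

Mean z̄ = (47 + 55 + 49 + 36 + 43 + 53 + 47 + 47)/8 = 47.1250
Σ(z_t−z̄)(z_{t+2}−z̄) = (-0.2344) + (-87.6094) + (-7.7344) + (-65.3594) + (0.5156) + (-0.7344) = -161.1563
Denominator Σ(z_t−z̄)² = 240.8750
r_2 = -161.1563 / 240.8750 = -0.669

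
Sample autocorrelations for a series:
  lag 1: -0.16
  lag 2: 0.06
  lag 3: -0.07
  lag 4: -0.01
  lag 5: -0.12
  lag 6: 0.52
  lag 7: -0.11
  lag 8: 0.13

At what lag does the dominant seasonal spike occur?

The largest autocorrelation is r_6 = 0.52; the remaining lags stay at or below 0.13.
The dominant spike at lag 6 indicates a seasonal period of 6.

6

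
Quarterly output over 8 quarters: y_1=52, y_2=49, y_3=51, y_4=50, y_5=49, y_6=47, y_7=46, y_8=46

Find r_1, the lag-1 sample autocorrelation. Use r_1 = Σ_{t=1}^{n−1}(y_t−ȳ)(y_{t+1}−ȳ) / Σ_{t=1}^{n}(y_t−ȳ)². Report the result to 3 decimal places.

Mean ȳ = (52 + 49 + 51 + 50 + 49 + 47 + 46 + 46)/8 = 48.7500
Deviations from mean: 3.2500, 0.2500, 2.2500, 1.2500, 0.2500, -1.7500, -2.7500, -2.7500
Σ(y_t−ȳ)(y_{t+1}−ȳ) = (0.8125) + (0.5625) + (2.8125) + (0.3125) + (-0.4375) + (4.8125) + (7.5625) = 16.4375
Denominator Σ(y_t−ȳ)² = 35.5000
r_1 = 16.4375 / 35.5000 = 0.463

0.463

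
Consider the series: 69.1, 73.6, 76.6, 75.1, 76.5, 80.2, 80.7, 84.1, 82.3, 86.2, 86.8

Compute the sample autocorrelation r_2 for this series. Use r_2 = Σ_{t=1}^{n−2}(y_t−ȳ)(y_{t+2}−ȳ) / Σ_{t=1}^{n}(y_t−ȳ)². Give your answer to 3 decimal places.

0.375

Mean ȳ = (69.1 + 73.6 + 76.6 + 75.1 + 76.5 + 80.2 + 80.7 + 84.1 + 82.3 + 86.2 + 86.8)/11 = 79.2000
Numerator Σ_{t=1}^{9}(y_t−ȳ)(y_{t+2}−ȳ) = 115.5000
Denominator Σ(y_t−ȳ)² = 307.8600
r_2 = 115.5000 / 307.8600 = 0.375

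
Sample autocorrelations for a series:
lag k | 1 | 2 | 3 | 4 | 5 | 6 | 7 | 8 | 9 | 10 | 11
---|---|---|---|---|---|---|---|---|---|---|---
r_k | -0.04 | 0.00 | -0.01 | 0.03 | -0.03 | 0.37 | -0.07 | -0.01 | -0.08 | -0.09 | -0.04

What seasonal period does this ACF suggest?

The largest autocorrelation is r_6 = 0.37; the remaining lags stay at or below 0.03.
The dominant spike at lag 6 indicates a seasonal period of 6.

6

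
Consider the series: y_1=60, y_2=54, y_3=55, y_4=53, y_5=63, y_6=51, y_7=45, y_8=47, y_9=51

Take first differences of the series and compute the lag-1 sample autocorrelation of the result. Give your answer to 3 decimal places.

-0.269

First differences Δy: -6, 1, -2, 10, -12, -6, 2, 4
Mean of differences = -1.1250
Numerator Σ(Δy_t−Δȳ)(Δy_{t+1}−Δȳ) = -89.1406
Denominator Σ(Δy_t−Δȳ)² = 330.8750
r_1(Δy) = -89.1406 / 330.8750 = -0.269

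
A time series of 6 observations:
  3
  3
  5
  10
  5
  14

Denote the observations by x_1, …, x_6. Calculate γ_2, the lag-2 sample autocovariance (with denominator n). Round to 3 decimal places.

Mean x̄ = (3 + 3 + 5 + 10 + 5 + 14)/6 = 6.6667
Σ_{t=1}^{4}(x_t−x̄)(x_{t+2}−x̄) = 21.1111
γ_2 = 21.1111 / 6 = 3.519

3.519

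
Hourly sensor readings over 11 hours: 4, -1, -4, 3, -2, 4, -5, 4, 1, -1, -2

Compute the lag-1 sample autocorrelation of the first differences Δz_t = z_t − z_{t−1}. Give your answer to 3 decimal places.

-0.712

First differences Δz: -5, -3, 7, -5, 6, -9, 9, -3, -2, -1
Mean of differences = -0.6000
Numerator Σ(Δz_t−Δz̄)(Δz_{t+1}−Δz̄) = -225.3600
Denominator Σ(Δz_t−Δz̄)² = 316.4000
r_1(Δz) = -225.3600 / 316.4000 = -0.712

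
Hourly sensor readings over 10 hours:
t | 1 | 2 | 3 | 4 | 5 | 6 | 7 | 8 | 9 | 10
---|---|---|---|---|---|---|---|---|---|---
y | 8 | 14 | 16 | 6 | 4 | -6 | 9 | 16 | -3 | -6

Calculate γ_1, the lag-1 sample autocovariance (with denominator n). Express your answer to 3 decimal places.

Mean ȳ = (8 + 14 + 16 + 6 + 4 − 6 + 9 + 16 − 3 − 6)/10 = 5.8000
Σ_{t=1}^{9}(y_t−ȳ)(y_{t+1}−ȳ) = 133.5600
γ_1 = 133.5600 / 10 = 13.356

13.356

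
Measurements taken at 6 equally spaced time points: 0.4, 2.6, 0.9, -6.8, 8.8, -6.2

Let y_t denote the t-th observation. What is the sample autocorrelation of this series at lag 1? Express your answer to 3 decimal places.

-0.688

Mean ȳ = (0.4 + 2.6 + 0.9 − 6.8 + 8.8 − 6.2)/6 = -0.0500
Σ(y_t−ȳ)(y_{t+1}−ȳ) = (1.1925) + (2.5175) + (-6.4125) + (-59.7375) + (-54.4275) = -116.8675
Denominator Σ(y_t−ȳ)² = 169.8350
r_1 = -116.8675 / 169.8350 = -0.688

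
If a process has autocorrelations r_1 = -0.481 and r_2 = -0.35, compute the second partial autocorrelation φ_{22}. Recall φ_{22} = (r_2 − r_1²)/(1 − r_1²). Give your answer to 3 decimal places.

φ_{22} = (r_2 − r_1²) / (1 − r_1²)
r_1² = (-0.481)² = 0.231361
Numerator = -0.35 − 0.2314 = -0.5814; denominator = 1 − 0.2314 = 0.7686
φ_{22} = -0.5814 / 0.7686 = -0.756

-0.756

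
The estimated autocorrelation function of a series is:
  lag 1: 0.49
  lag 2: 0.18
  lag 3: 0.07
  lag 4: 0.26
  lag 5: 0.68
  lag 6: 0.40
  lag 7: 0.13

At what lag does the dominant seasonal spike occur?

5

The largest autocorrelation is r_5 = 0.68; the remaining lags stay at or below 0.49. The elevated value at lag 1 (0.49), dropping to 0.18 at lag 2, reflects decaying short-term dependence rather than seasonality.
The dominant spike at lag 5 indicates a seasonal period of 5.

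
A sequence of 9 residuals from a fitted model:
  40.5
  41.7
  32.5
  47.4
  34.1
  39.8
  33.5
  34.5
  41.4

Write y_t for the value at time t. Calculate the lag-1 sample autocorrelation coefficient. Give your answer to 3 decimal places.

-0.550

Mean ȳ = (40.5 + 41.7 + 32.5 + 47.4 + 34.1 + 39.8 + 33.5 + 34.5 + 41.4)/9 = 38.3778
Numerator Σ_{t=1}^{8}(y_t−ȳ)(y_{t+1}−ȳ) = -109.9283
Denominator Σ(y_t−ȳ)² = 199.7756
r_1 = -109.9283 / 199.7756 = -0.550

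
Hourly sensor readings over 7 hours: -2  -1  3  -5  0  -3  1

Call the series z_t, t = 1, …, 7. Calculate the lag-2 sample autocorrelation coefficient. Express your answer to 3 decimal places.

Mean z̄ = (-2 − 1 + 3 − 5 + 0 − 3 + 1)/7 = -1.0000
Σ(z_t−z̄)(z_{t+2}−z̄) = (-4.0000) + (0.0000) + (4.0000) + (8.0000) + (2.0000) = 10.0000
Denominator Σ(z_t−z̄)² = 42.0000
r_2 = 10.0000 / 42.0000 = 0.238

0.238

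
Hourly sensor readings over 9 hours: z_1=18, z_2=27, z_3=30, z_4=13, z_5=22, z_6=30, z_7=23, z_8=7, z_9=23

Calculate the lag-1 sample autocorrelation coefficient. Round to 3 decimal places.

-0.159

Mean z̄ = (18 + 27 + 30 + 13 + 22 + 30 + 23 + 7 + 23)/9 = 21.4444
Numerator Σ_{t=1}^{8}(z_t−z̄)(z_{t+1}−z̄) = -75.4198
Denominator Σ(z_t−z̄)² = 474.2222
r_1 = -75.4198 / 474.2222 = -0.159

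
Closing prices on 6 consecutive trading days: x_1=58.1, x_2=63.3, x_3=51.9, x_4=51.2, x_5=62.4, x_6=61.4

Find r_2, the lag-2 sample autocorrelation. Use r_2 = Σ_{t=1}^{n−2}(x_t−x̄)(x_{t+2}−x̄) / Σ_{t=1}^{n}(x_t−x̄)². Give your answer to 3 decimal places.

-0.603

Mean x̄ = (58.1 + 63.3 + 51.9 + 51.2 + 62.4 + 61.4)/6 = 58.0500
Σ(x_t−x̄)(x_{t+2}−x̄) = (-0.3075) + (-35.9625) + (-26.7525) + (-22.9475) = -85.9700
Denominator Σ(x_t−x̄)² = 142.4550
r_2 = -85.9700 / 142.4550 = -0.603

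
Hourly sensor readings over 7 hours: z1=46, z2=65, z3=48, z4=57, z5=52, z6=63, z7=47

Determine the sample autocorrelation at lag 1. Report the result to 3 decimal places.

-0.712

Mean z̄ = (46 + 65 + 48 + 57 + 52 + 63 + 47)/7 = 54.0000
Deviations from mean: -8.0000, 11.0000, -6.0000, 3.0000, -2.0000, 9.0000, -7.0000
Σ(z_t−z̄)(z_{t+1}−z̄) = (-88.0000) + (-66.0000) + (-18.0000) + (-6.0000) + (-18.0000) + (-63.0000) = -259.0000
Denominator Σ(z_t−z̄)² = 364.0000
r_1 = -259.0000 / 364.0000 = -0.712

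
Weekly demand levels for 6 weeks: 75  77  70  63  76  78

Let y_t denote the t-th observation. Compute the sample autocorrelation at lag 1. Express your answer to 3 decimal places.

0.074

Mean ȳ = (75 + 77 + 70 + 63 + 76 + 78)/6 = 73.1667
Deviations from mean: 1.8333, 3.8333, -3.1667, -10.1667, 2.8333, 4.8333
Σ(y_t−ȳ)(y_{t+1}−ȳ) = (7.0278) + (-12.1389) + (32.1944) + (-28.8056) + (13.6944) = 11.9722
Denominator Σ(y_t−ȳ)² = 162.8333
r_1 = 11.9722 / 162.8333 = 0.074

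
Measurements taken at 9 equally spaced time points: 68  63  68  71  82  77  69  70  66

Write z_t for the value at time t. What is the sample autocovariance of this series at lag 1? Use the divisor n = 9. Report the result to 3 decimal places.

Mean z̄ = (68 + 63 + 68 + 71 + 82 + 77 + 69 + 70 + 66)/9 = 70.4444
Σ_{t=1}^{8}(z_t−z̄)(z_{t+1}−z̄) = 110.3580
γ_1 = 110.3580 / 9 = 12.262

12.262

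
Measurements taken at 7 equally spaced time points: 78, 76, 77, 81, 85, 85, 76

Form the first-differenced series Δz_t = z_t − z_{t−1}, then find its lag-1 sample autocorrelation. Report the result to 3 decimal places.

0.178

First differences Δz: -2, 1, 4, 4, 0, -9
Mean of differences = -0.3333
Numerator Σ(Δz_t−Δz̄)(Δz_{t+1}−Δz̄) = 20.8889
Denominator Σ(Δz_t−Δz̄)² = 117.3333
r_1(Δz) = 20.8889 / 117.3333 = 0.178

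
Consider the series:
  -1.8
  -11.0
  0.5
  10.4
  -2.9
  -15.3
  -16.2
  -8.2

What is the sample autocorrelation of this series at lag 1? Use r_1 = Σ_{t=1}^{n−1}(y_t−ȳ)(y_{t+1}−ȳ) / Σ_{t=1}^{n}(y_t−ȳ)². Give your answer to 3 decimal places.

0.344

Mean ȳ = (-1.8 − 11.0 + 0.5 + 10.4 − 2.9 − 15.3 − 16.2 − 8.2)/8 = -5.5625
Numerator Σ_{t=1}^{7}(y_t−ȳ)(y_{t+1}−ȳ) = 191.5623
Denominator Σ(y_t−ȳ)² = 557.2988
r_1 = 191.5623 / 557.2988 = 0.344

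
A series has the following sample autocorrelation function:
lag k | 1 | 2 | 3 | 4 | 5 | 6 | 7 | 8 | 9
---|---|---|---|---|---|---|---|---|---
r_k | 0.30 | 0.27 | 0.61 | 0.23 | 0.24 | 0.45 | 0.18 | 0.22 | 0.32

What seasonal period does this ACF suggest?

The largest autocorrelation is r_3 = 0.61, with weaker echoes at lags 6 (0.45) and 9 (0.32); the remaining lags stay at or below 0.30. The elevated value at lag 1 (0.30), dropping to 0.27 at lag 2, reflects decaying short-term dependence rather than seasonality.
The dominant spike at lag 3 indicates a seasonal period of 3.

3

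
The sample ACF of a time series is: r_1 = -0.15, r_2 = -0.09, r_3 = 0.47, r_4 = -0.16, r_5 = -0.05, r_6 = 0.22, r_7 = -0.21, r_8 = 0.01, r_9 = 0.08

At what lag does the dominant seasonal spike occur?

The largest autocorrelation is r_3 = 0.47, with a weaker echo at lag 6 (0.22); the remaining lags stay at or below 0.08.
The dominant spike at lag 3 indicates a seasonal period of 3.

3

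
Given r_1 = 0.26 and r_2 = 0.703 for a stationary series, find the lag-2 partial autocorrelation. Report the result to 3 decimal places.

φ_{22} = (r_2 − r_1²) / (1 − r_1²)
r_1² = (0.26)² = 0.0676
Numerator = 0.703 − 0.0676 = 0.6354; denominator = 1 − 0.0676 = 0.9324
φ_{22} = 0.6354 / 0.9324 = 0.681

0.681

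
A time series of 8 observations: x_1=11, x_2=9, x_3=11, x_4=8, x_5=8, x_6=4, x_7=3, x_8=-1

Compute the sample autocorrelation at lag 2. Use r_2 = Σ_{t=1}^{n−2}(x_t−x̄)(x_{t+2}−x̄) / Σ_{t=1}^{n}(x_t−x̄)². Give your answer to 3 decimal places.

0.317

Mean x̄ = (11 + 9 + 11 + 8 + 8 + 4 + 3 − 1)/8 = 6.6250
Deviations from mean: 4.3750, 2.3750, 4.3750, 1.3750, 1.3750, -2.6250, -3.6250, -7.6250
Numerator Σ_{t=1}^{6}(x_t−x̄)(x_{t+2}−x̄) = 39.8438
Denominator Σ(x_t−x̄)² = 125.8750
r_2 = 39.8438 / 125.8750 = 0.317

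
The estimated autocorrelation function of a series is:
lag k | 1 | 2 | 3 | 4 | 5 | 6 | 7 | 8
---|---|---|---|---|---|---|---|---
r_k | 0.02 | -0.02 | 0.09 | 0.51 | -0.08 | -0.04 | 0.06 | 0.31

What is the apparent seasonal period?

4

The largest autocorrelation is r_4 = 0.51, with a weaker echo at lag 8 (0.31); the remaining lags stay at or below 0.09.
The dominant spike at lag 4 indicates a seasonal period of 4.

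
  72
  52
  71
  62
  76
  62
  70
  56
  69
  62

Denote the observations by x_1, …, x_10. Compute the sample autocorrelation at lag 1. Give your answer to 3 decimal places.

-0.689

Mean x̄ = (72 + 52 + 71 + 62 + 76 + 62 + 70 + 56 + 69 + 62)/10 = 65.2000
Numerator Σ_{t=1}^{9}(x_t−x̄)(x_{t+1}−x̄) = -360.6400
Denominator Σ(x_t−x̄)² = 523.6000
r_1 = -360.6400 / 523.6000 = -0.689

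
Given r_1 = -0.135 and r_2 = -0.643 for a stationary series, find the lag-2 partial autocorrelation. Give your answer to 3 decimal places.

-0.673

φ_{22} = (r_2 − r_1²) / (1 − r_1²)
r_1² = (-0.135)² = 0.018225
Numerator = -0.643 − 0.0182 = -0.6612; denominator = 1 − 0.0182 = 0.9818
φ_{22} = -0.6612 / 0.9818 = -0.673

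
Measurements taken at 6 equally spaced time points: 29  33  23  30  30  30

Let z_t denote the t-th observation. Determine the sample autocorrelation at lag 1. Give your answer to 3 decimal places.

-0.511

Mean z̄ = (29 + 33 + 23 + 30 + 30 + 30)/6 = 29.1667
Deviations from mean: -0.1667, 3.8333, -6.1667, 0.8333, 0.8333, 0.8333
Numerator Σ_{t=1}^{5}(z_t−z̄)(z_{t+1}−z̄) = -28.0278
Denominator Σ(z_t−z̄)² = 54.8333
r_1 = -28.0278 / 54.8333 = -0.511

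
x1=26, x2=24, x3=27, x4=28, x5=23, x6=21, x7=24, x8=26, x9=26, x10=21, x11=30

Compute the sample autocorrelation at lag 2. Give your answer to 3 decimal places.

-0.241

Mean x̄ = (26 + 24 + 27 + 28 + 23 + 21 + 24 + 26 + 26 + 21 + 30)/11 = 25.0909
Numerator Σ_{t=1}^{9}(x_t−x̄)(x_{t+2}−x̄) = -19.0165
Denominator Σ(x_t−x̄)² = 78.9091
r_2 = -19.0165 / 78.9091 = -0.241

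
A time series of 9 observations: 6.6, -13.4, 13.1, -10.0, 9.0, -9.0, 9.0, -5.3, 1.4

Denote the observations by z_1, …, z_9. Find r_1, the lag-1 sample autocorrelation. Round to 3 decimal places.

Mean z̄ = (6.6 − 13.4 + 13.1 − 10.0 + 9.0 − 9.0 + 9.0 − 5.3 + 1.4)/9 = 0.1556
Numerator Σ_{t=1}^{8}(z_t−z̄)(z_{t+1}−z̄) = -701.0975
Denominator Σ(z_t−z̄)² = 767.5622
r_1 = -701.0975 / 767.5622 = -0.913

-0.913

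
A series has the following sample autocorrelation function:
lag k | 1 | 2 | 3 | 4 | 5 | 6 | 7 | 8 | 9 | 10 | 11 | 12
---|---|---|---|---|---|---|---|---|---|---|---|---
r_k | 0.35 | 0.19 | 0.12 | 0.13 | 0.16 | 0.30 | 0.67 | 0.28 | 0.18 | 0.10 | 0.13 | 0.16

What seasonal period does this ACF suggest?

7

The largest autocorrelation is r_7 = 0.67; the remaining lags stay at or below 0.35. The elevated value at lag 1 (0.35), dropping to 0.19 at lag 2, reflects decaying short-term dependence rather than seasonality.
The dominant spike at lag 7 indicates a seasonal period of 7.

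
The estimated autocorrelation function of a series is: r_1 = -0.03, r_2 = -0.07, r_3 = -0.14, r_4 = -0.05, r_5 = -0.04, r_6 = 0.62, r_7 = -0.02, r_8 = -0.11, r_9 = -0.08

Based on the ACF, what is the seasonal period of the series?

The largest autocorrelation is r_6 = 0.62; the remaining lags stay at or below -0.02.
The dominant spike at lag 6 indicates a seasonal period of 6.

6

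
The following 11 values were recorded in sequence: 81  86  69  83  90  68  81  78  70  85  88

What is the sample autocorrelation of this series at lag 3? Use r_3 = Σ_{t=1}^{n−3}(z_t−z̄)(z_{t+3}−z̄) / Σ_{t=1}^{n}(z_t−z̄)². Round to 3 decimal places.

0.474

Mean z̄ = (81 + 86 + 69 + 83 + 90 + 68 + 81 + 78 + 70 + 85 + 88)/11 = 79.9091
Numerator Σ_{t=1}^{8}(z_t−z̄)(z_{t+3}−z̄) = 286.9752
Denominator Σ(z_t−z̄)² = 604.9091
r_3 = 286.9752 / 604.9091 = 0.474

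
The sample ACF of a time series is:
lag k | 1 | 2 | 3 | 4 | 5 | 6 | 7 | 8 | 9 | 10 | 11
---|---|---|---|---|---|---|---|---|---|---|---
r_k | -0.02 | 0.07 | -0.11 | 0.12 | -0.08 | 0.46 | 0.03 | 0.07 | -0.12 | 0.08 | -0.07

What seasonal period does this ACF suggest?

The largest autocorrelation is r_6 = 0.46; the remaining lags stay at or below 0.12.
The dominant spike at lag 6 indicates a seasonal period of 6.

6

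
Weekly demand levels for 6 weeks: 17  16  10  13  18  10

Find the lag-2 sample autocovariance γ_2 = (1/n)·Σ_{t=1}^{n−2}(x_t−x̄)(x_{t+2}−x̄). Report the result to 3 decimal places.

Mean x̄ = (17 + 16 + 10 + 13 + 18 + 10)/6 = 14.0000
Σ_{t=1}^{4}(x_t−x̄)(x_{t+2}−x̄) = -26.0000
γ_2 = -26.0000 / 6 = -4.333

-4.333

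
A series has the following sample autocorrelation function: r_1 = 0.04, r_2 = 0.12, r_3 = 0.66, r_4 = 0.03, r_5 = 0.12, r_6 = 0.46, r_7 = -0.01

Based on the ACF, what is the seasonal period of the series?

3

The largest autocorrelation is r_3 = 0.66, with a weaker echo at lag 6 (0.46); the remaining lags stay at or below 0.12.
The dominant spike at lag 3 indicates a seasonal period of 3.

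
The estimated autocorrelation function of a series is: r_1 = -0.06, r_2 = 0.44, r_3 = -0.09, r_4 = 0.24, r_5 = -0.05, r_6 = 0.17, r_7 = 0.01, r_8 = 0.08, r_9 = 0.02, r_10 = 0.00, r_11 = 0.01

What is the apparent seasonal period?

The largest autocorrelation is r_2 = 0.44, with weaker echoes at lags 4 (0.24) and 6 (0.17); the remaining lags stay at or below 0.08.
The dominant spike at lag 2 indicates a seasonal period of 2.

2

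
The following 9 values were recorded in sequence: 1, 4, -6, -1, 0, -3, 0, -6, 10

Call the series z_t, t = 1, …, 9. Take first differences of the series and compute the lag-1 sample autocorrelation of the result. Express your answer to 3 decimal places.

-0.439

First differences Δz: 3, -10, 5, 1, -3, 3, -6, 16
Mean of differences = 1.1250
Numerator Σ(Δz_t−Δz̄)(Δz_{t+1}−Δz̄) = -191.0156
Denominator Σ(Δz_t−Δz̄)² = 434.8750
r_1(Δz) = -191.0156 / 434.8750 = -0.439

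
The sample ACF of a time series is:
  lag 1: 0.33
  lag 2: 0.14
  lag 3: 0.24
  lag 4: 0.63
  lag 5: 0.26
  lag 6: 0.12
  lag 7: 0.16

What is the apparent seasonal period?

4

The largest autocorrelation is r_4 = 0.63; the remaining lags stay at or below 0.33. The elevated value at lag 1 (0.33), dropping to 0.14 at lag 2, reflects decaying short-term dependence rather than seasonality.
The dominant spike at lag 4 indicates a seasonal period of 4.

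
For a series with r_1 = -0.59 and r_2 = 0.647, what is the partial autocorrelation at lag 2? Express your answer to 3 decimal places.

0.459

φ_{22} = (r_2 − r_1²) / (1 − r_1²)
r_1² = (-0.59)² = 0.3481
Numerator = 0.647 − 0.3481 = 0.2989; denominator = 1 − 0.3481 = 0.6519
φ_{22} = 0.2989 / 0.6519 = 0.459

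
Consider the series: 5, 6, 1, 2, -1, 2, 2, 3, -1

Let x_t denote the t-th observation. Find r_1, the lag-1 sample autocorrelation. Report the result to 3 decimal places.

Mean x̄ = (5 + 6 + 1 + 2 − 1 + 2 + 2 + 3 − 1)/9 = 2.1111
Numerator Σ_{t=1}^{8}(x_t−x̄)(x_{t+1}−x̄) = 4.8765
Denominator Σ(x_t−x̄)² = 44.8889
r_1 = 4.8765 / 44.8889 = 0.109

0.109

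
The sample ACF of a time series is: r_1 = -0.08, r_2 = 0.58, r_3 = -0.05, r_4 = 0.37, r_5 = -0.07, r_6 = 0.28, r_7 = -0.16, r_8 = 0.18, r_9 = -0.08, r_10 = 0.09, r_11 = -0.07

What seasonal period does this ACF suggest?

2

The largest autocorrelation is r_2 = 0.58, with weaker echoes at lags 4 (0.37), 6 (0.28) and 8 (0.18); the remaining lags stay at or below 0.09.
The dominant spike at lag 2 indicates a seasonal period of 2.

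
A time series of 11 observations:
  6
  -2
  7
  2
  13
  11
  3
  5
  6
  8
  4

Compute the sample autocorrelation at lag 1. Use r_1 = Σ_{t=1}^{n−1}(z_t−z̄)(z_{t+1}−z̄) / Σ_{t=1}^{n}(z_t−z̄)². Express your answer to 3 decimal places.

Mean z̄ = (6 − 2 + 7 + 2 + 13 + 11 + 3 + 5 + 6 + 8 + 4)/11 = 5.7273
Numerator Σ_{t=1}^{10}(z_t−z̄)(z_{t+1}−z̄) = -21.3471
Denominator Σ(z_t−z̄)² = 172.1818
r_1 = -21.3471 / 172.1818 = -0.124

-0.124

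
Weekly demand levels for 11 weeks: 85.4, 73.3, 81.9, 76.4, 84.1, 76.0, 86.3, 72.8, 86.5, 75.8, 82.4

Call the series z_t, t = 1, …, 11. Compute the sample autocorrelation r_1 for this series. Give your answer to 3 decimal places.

-0.859

Mean z̄ = (85.4 + 73.3 + 81.9 + 76.4 + 84.1 + 76.0 + 86.3 + 72.8 + 86.5 + 75.8 + 82.4)/11 = 80.0818
Numerator Σ_{t=1}^{10}(z_t−z̄)(z_{t+1}−z̄) = -241.0921
Denominator Σ(z_t−z̄)² = 280.5364
r_1 = -241.0921 / 280.5364 = -0.859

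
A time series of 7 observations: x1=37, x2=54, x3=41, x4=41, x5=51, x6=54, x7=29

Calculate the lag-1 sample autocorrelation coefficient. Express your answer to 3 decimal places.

Mean x̄ = (37 + 54 + 41 + 41 + 51 + 54 + 29)/7 = 43.8571
Deviations from mean: -6.8571, 10.1429, -2.8571, -2.8571, 7.1429, 10.1429, -14.8571
Σ(x_t−x̄)(x_{t+1}−x̄) = (-69.5510) + (-28.9796) + (8.1633) + (-20.4082) + (72.4490) + (-150.6939) = -189.0204
Denominator Σ(x_t−x̄)² = 540.8571
r_1 = -189.0204 / 540.8571 = -0.349

-0.349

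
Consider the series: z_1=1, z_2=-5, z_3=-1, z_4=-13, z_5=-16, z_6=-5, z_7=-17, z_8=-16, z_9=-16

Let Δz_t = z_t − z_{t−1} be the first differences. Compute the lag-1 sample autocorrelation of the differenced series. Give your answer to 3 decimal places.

First differences Δz: -6, 4, -12, -3, 11, -12, 1, 0
Mean of differences = -2.1250
Numerator Σ(Δz_t−Δz̄)(Δz_{t+1}−Δz̄) = -240.8906
Denominator Σ(Δz_t−Δz̄)² = 434.8750
r_1(Δz) = -240.8906 / 434.8750 = -0.554

-0.554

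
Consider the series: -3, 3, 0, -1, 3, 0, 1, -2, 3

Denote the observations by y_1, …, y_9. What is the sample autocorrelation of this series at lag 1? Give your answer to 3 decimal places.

-0.546

Mean ȳ = (-3 + 3 + 0 − 1 + 3 + 0 + 1 − 2 + 3)/9 = 0.4444
Numerator Σ_{t=1}^{8}(y_t−ȳ)(y_{t+1}−ȳ) = -21.9753
Denominator Σ(y_t−ȳ)² = 40.2222
r_1 = -21.9753 / 40.2222 = -0.546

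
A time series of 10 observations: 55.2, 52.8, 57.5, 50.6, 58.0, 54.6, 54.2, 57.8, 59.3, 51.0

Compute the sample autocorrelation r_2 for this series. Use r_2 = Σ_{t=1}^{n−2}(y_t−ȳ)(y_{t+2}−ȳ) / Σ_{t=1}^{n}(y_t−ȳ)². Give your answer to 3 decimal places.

0.012

Mean ȳ = (55.2 + 52.8 + 57.5 + 50.6 + 58.0 + 54.6 + 54.2 + 57.8 + 59.3 + 51.0)/10 = 55.1000
Numerator Σ_{t=1}^{8}(y_t−ȳ)(y_{t+2}−ȳ) = 0.9900
Denominator Σ(y_t−ȳ)² = 82.5200
r_2 = 0.9900 / 82.5200 = 0.012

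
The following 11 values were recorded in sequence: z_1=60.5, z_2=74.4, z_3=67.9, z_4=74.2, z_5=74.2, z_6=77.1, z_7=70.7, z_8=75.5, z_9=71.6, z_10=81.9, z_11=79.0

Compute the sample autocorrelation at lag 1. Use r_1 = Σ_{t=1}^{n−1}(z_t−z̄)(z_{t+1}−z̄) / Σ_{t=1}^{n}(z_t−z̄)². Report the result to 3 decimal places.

Mean z̄ = (60.5 + 74.4 + 67.9 + 74.2 + 74.2 + 77.1 + 70.7 + 75.5 + 71.6 + 81.9 + 79.0)/11 = 73.3636
Numerator Σ_{t=1}^{10}(z_t−z̄)(z_{t+1}−z̄) = -6.0904
Denominator Σ(z_t−z̄)² = 331.1655
r_1 = -6.0904 / 331.1655 = -0.018

-0.018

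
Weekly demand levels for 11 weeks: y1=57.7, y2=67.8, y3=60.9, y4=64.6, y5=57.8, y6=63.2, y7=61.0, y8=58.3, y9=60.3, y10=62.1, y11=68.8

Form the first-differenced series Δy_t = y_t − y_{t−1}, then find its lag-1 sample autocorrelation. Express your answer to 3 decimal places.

First differences Δy: 10.1, -6.9, 3.7, -6.8, 5.4, -2.2, -2.7, 2.0, 1.8, 6.7
Mean of differences = 1.1100
Numerator Σ(Δy_t−Δȳ)(Δy_{t+1}−Δȳ) = -147.6851
Denominator Σ(Δy_t−Δȳ)² = 290.6490
r_1(Δy) = -147.6851 / 290.6490 = -0.508

-0.508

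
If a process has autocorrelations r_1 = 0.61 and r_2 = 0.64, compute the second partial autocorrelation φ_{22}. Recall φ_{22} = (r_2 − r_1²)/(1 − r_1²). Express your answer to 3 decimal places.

φ_{22} = (r_2 − r_1²) / (1 − r_1²)
r_1² = (0.61)² = 0.3721
Numerator = 0.64 − 0.3721 = 0.2679; denominator = 1 − 0.3721 = 0.6279
φ_{22} = 0.2679 / 0.6279 = 0.427

0.427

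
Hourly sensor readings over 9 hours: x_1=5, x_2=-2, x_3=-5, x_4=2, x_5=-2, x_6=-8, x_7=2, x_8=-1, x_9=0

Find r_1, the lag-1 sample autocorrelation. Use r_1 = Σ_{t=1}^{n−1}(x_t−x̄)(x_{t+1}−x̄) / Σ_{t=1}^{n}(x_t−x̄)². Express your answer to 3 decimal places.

Mean x̄ = (5 − 2 − 5 + 2 − 2 − 8 + 2 − 1 + 0)/9 = -1.0000
Numerator Σ_{t=1}^{8}(x_t−x̄)(x_{t+1}−x̄) = -31.0000
Denominator Σ(x_t−x̄)² = 122.0000
r_1 = -31.0000 / 122.0000 = -0.254

-0.254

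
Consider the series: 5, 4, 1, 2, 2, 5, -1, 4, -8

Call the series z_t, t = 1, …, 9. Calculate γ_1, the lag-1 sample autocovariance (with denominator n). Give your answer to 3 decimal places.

-3.318

Mean z̄ = (5 + 4 + 1 + 2 + 2 + 5 − 1 + 4 − 8)/9 = 1.5556
Σ_{t=1}^{8}(z_t−z̄)(z_{t+1}−z̄) = -29.8642
γ_1 = -29.8642 / 9 = -3.318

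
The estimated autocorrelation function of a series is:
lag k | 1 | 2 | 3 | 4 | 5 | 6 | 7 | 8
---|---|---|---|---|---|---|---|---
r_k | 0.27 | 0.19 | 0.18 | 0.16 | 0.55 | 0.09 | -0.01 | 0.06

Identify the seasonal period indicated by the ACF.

5

The largest autocorrelation is r_5 = 0.55; the remaining lags stay at or below 0.27. The elevated value at lag 1 (0.27), dropping to 0.19 at lag 2, reflects decaying short-term dependence rather than seasonality.
The dominant spike at lag 5 indicates a seasonal period of 5.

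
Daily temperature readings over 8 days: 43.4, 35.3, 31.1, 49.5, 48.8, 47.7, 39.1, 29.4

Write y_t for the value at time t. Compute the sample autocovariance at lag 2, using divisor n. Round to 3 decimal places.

-22.424

Mean ȳ = (43.4 + 35.3 + 31.1 + 49.5 + 48.8 + 47.7 + 39.1 + 29.4)/8 = 40.5375
Deviations: 2.8625, -5.2375, -9.4375, 8.9625, 8.2625, 7.1625, -1.4375, -11.1375
Σ_{t=1}^{6}(y_t−ȳ)(y_{t+2}−ȳ) = -179.3891
γ_2 = -179.3891 / 8 = -22.424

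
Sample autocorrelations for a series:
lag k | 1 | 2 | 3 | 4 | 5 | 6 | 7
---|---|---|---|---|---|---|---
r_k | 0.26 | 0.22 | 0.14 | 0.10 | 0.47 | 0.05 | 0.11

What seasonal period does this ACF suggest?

The largest autocorrelation is r_5 = 0.47; the remaining lags stay at or below 0.26. The elevated value at lag 1 (0.26), dropping to 0.22 at lag 2, reflects decaying short-term dependence rather than seasonality.
The dominant spike at lag 5 indicates a seasonal period of 5.

5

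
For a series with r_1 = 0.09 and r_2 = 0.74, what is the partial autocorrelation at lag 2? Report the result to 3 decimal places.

0.738

φ_{22} = (r_2 − r_1²) / (1 − r_1²)
r_1² = (0.09)² = 0.0081
Numerator = 0.74 − 0.0081 = 0.7319; denominator = 1 − 0.0081 = 0.9919
φ_{22} = 0.7319 / 0.9919 = 0.738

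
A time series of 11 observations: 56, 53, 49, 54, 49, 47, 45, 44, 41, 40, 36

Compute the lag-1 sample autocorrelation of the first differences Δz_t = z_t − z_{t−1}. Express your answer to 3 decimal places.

First differences Δz: -3, -4, 5, -5, -2, -2, -1, -3, -1, -4
Mean of differences = -2.0000
Numerator Σ(Δz_t−Δz̄)(Δz_{t+1}−Δz̄) = -37.0000
Denominator Σ(Δz_t−Δz̄)² = 70.0000
r_1(Δz) = -37.0000 / 70.0000 = -0.529

-0.529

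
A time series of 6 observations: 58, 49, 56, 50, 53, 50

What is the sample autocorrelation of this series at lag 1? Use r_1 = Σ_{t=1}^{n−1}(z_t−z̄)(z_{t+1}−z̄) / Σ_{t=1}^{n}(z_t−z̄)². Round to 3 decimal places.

-0.630

Mean z̄ = (58 + 49 + 56 + 50 + 53 + 50)/6 = 52.6667
Deviations from mean: 5.3333, -3.6667, 3.3333, -2.6667, 0.3333, -2.6667
Σ(z_t−z̄)(z_{t+1}−z̄) = (-19.5556) + (-12.2222) + (-8.8889) + (-0.8889) + (-0.8889) = -42.4444
Denominator Σ(z_t−z̄)² = 67.3333
r_1 = -42.4444 / 67.3333 = -0.630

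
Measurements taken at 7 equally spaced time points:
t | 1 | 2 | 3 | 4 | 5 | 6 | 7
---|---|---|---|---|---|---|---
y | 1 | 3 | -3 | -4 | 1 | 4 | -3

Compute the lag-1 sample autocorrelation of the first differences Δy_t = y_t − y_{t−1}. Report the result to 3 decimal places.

First differences Δy: 2, -6, -1, 5, 3, -7
Mean of differences = -0.6667
Numerator Σ(Δy_t−Δȳ)(Δy_{t+1}−Δȳ) = -16.7778
Denominator Σ(Δy_t−Δȳ)² = 121.3333
r_1(Δy) = -16.7778 / 121.3333 = -0.138

-0.138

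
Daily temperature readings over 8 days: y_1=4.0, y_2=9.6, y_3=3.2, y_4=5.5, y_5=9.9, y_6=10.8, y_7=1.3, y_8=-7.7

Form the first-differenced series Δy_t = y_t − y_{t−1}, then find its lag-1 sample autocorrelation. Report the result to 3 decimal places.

First differences Δy: 5.6, -6.4, 2.3, 4.4, 0.9, -9.5, -9.0
Mean of differences = -1.6714
Numerator Σ(Δy_t−Δȳ)(Δy_{t+1}−Δȳ) = 23.8035
Denominator Σ(Δy_t−Δȳ)² = 249.4743
r_1(Δy) = 23.8035 / 249.4743 = 0.095

0.095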